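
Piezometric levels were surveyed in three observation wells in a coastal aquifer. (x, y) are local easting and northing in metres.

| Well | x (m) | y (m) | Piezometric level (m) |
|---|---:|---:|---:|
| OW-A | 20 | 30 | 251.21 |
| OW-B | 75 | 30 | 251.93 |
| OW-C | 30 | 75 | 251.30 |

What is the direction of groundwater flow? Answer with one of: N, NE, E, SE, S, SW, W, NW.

With h = a·x + b·y + c and OW-A as origin, the differences give:
  55·a + 0·b = +0.72
  10·a + 45·b = +0.09
Eliminate b (×45 and ×0, subtract): 2475·a = 32.400 → a = ∂h/∂x = +0.01309
Back-substitute: b = ∂h/∂y = -0.0009091.
Flow = −∇h = (-0.01309 east, +0.0009091 north), which points west.

W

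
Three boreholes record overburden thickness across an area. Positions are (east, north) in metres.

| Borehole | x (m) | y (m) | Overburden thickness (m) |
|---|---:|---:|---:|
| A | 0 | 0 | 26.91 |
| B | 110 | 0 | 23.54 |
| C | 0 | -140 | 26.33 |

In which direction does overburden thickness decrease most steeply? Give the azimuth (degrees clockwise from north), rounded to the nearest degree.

∂d/∂x = (23.54 − 26.91) / (110 − 0) = -0.03064
∂d/∂y = (26.33 − 26.91) / (-140 − 0) = +0.004143
Steepest decrease is along −∇f: components (+0.03064 E, -0.004143 N).
Azimuth = atan2(+0.03064, -0.004143) = 97.7° ≈ 098°.

098°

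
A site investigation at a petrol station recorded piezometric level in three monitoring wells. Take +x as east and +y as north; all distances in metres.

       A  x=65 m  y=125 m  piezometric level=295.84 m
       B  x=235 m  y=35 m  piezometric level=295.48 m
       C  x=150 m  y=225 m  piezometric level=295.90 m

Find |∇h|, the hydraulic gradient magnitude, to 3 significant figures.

0.00207

With h = a·x + b·y + c and A as origin, the differences give:
  170·a + (-90)·b = -0.36
  85·a + 100·b = +0.06
Eliminate b (×100 and ×(-90), subtract): 24650·a = -30.600 → a = ∂h/∂x = -0.001241
Back-substitute: b = ∂h/∂y = +0.001655.
|∇h| = √(-0.001241² + 0.001655²) = 0.002069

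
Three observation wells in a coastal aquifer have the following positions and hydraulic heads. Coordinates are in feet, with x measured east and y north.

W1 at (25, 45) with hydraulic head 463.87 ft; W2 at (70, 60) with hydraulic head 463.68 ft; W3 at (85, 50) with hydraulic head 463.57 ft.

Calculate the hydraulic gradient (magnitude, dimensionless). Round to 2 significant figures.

With h = a·x + b·y + c and W1 as origin, the differences give:
  45·a + 15·b = -0.19
  60·a + 5·b = -0.30
Eliminate b (×5 and ×15, subtract): -675·a = 3.550 → a = ∂h/∂x = -0.005259
Back-substitute: b = ∂h/∂y = +0.003111.
|∇h| = √(-0.005259² + 0.003111²) = 0.00611

0.0061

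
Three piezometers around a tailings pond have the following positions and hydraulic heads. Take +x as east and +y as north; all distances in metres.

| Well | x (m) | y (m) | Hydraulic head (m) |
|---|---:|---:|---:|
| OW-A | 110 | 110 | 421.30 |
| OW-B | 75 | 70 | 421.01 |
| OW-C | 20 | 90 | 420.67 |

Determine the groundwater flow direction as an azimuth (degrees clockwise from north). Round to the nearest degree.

Differences from OW-A: to OW-B (Δx, Δy, Δh) = (-35, -40, -0.29); to OW-C = (-90, -20, -0.63).
Solve a·Δx + b·Δy = Δh: det = (-35)·(-20) − (-90)·(-40) = -2900.
∂h/∂x = [(-0.29)·(-20) − (-0.63)·(-40)] / -2900 = +0.006690
∂h/∂y = [(-35)·(-0.63) − (-90)·(-0.29)] / -2900 = +0.001397
Flow direction (−∇h) has components (-0.006690 E, -0.001397 N).
Azimuth = atan2(E, N) = atan2(-0.006690, -0.001397) = 258.2° ≈ 258°.

258°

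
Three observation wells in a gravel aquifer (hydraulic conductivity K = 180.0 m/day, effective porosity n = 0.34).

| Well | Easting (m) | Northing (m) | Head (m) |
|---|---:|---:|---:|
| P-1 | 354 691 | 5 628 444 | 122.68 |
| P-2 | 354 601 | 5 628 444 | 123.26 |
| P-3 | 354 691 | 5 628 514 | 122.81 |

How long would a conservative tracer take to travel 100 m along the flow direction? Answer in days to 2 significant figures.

∂h/∂x = (123.26 − 122.68) / (354601 − 354691) = -0.006444
∂h/∂y = (122.81 − 122.68) / (5628514 − 5628444) = +0.001857
|∇h| = √(-0.006444² + 0.001857²) = 0.006706
Seepage velocity v = K·i/n = 180.0 × 0.006706 / 0.34 = 3.55 m/day.
t = 100 / 3.55 = 28.17 days.

28 days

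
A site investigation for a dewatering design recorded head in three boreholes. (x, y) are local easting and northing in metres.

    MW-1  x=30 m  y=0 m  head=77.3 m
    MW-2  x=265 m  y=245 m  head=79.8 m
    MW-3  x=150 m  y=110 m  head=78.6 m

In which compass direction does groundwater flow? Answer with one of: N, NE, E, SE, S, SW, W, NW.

W

Differences from MW-1: to MW-2 (Δx, Δy, Δh) = (235, 245, +2.5); to MW-3 = (120, 110, +1.3).
Solve a·Δx + b·Δy = Δh: det = 235·110 − 120·245 = -3550.
∂h/∂x = [(+2.5)·110 − (+1.3)·245] / -3550 = +0.01225
∂h/∂y = [235·(+1.3) − 120·(+2.5)] / -3550 = -0.001549
Flow = −∇h = (-0.01225 east, +0.001549 north), which points west.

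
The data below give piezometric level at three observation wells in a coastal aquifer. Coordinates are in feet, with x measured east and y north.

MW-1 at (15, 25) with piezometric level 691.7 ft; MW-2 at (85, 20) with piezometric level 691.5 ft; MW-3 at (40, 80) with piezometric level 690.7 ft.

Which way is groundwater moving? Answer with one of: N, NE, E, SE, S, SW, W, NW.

N

Differences from MW-1: to MW-2 (Δx, Δy, Δh) = (70, -5, -0.2); to MW-3 = (25, 55, -1.0).
Determinant of the coordinate differences = 70·55 − 25·(-5) = 3975.
∂h/∂x = [(-0.2)·55 − (-1.0)·(-5)] / 3975 = -0.004025
∂h/∂y = [70·(-1.0) − 25·(-0.2)] / 3975 = -0.01635
Flow = −∇h = (+0.004025 east, +0.01635 north), which points north.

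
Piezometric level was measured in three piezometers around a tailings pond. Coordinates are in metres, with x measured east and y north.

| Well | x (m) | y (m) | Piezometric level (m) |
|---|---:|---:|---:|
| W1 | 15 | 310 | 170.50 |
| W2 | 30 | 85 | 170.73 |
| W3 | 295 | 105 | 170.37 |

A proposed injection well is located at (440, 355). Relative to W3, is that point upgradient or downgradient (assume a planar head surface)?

With h = a·x + b·y + c and W1 as origin, the differences give:
  15·a + (-225)·b = +0.23
  280·a + (-205)·b = -0.13
Eliminate b (×(-205) and ×(-225), subtract): 59925·a = -76.400 → a = ∂h/∂x = -0.001275
Back-substitute: b = ∂h/∂y = -0.001107.
Head at (440, 355) = 170.50 + (-0.001275)·(425) + (-0.001107)·(45) = 169.91 m.
That is lower than the 170.37 m at W3, so the point is downgradient.

downgradient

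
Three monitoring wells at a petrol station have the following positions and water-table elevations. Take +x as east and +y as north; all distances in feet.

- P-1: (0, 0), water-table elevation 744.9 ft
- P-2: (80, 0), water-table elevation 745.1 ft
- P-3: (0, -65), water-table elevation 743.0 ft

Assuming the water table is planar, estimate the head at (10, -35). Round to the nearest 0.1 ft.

∂h/∂x = (745.1 − 744.9) / (80 − 0) = +0.002500
∂h/∂y = (743.0 − 744.9) / (-65 − 0) = +0.02923
h(10, -35) = 744.9 + (+0.002500)·(10) + (+0.02923)·(-35) = 744.9 +0.025 -1.023 = 743.902 ft.

743.9 ft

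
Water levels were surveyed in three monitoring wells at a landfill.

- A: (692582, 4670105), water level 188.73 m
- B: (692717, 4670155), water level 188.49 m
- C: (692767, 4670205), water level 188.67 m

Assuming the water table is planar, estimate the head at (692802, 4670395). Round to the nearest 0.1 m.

190.1 m

Taking A as reference: B−A = (135, 50, -0.24); C−A = (185, 100, -0.06).
Solve a·Δx + b·Δy = Δh: det = 135·100 − 185·50 = 4250.
∂h/∂x = [(-0.24)·100 − (-0.06)·50] / 4250 = -0.004941
∂h/∂y = [135·(-0.06) − 185·(-0.24)] / 4250 = +0.008541
h(692802, 4670395) = 188.73 + (-0.004941)·(220) + (+0.008541)·(290) = 188.73 -1.087 +2.477 = 190.120 m.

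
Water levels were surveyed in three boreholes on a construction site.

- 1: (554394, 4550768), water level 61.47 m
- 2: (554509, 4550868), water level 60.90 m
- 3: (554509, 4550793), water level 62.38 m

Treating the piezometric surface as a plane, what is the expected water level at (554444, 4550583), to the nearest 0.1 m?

Differences from 1: to 2 (Δx, Δy, Δh) = (115, 100, -0.57); to 3 = (115, 25, +0.91).
Determinant of the coordinate differences = 115·25 − 115·100 = -8625.
∂h/∂x = [(-0.57)·25 − (+0.91)·100] / -8625 = +0.01220
∂h/∂y = [115·(+0.91) − 115·(-0.57)] / -8625 = -0.01973
h(554444, 4550583) = 61.47 + (+0.01220)·(50) + (-0.01973)·(-185) = 61.47 +0.610 +3.651 = 65.731 m.

65.7 m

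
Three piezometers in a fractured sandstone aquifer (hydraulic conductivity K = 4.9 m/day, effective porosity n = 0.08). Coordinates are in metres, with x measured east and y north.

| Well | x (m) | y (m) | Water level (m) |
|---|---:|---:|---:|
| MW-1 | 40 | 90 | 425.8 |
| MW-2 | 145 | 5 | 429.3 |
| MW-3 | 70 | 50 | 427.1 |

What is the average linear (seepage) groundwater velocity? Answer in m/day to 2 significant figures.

1.6 m/day

With h = a·x + b·y + c and MW-1 as origin, the differences give:
  105·a + (-85)·b = +3.5
  30·a + (-40)·b = +1.3
Eliminate b (×(-40) and ×(-85), subtract): -1650·a = -29.50 → a = ∂h/∂x = +0.01788
Back-substitute: b = ∂h/∂y = -0.01909.
|∇h| = √(0.01788² + -0.01909²) = 0.02616
Seepage velocity v = K·i/n = 4.9 × 0.02616 / 0.08 = 1.602 m/day.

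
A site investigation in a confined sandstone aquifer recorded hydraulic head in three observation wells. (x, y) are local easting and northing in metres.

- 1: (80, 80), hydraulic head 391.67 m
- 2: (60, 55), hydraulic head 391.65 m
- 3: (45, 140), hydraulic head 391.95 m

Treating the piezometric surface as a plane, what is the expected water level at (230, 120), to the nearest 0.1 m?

391.4 m

Differences from 1: to 2 (Δx, Δy, Δh) = (-20, -25, -0.02); to 3 = (-35, 60, +0.28).
Solve a·Δx + b·Δy = Δh: det = (-20)·60 − (-35)·(-25) = -2075.
∂h/∂x = [(-0.02)·60 − (+0.28)·(-25)] / -2075 = -0.002795
∂h/∂y = [(-20)·(+0.28) − (-35)·(-0.02)] / -2075 = +0.003036
h(230, 120) = 391.67 + (-0.002795)·(150) + (+0.003036)·(40) = 391.67 -0.419 +0.121 = 391.372 m.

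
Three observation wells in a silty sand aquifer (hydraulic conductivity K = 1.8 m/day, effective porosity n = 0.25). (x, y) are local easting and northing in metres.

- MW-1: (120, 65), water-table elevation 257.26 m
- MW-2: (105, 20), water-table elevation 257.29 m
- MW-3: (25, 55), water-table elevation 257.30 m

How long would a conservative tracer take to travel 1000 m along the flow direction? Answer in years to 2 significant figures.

With h = a·x + b·y + c and MW-1 as origin, the differences give:
  (-15)·a + (-45)·b = +0.03
  (-95)·a + (-10)·b = +0.04
Eliminate b (×(-10) and ×(-45), subtract): -4125·a = 1.500 → a = ∂h/∂x = -0.0003636
Back-substitute: b = ∂h/∂y = -0.0005455.
|∇h| = √(-0.0003636² + -0.0005455²) = 0.0006556
Seepage velocity v = K·i/n = 1.8 × 0.0006556 / 0.25 = 0.00472 m/day.
t = 1000 / 0.00472 = 2.119e+05 days = 580 years.

580 years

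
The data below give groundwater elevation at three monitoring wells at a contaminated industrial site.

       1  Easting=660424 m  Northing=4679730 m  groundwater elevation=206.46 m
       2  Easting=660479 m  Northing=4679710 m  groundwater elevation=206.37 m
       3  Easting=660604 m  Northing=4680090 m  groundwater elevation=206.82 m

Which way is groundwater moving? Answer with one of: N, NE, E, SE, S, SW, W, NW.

With h = a·x + b·y + c and 1 as origin, the differences give:
  55·a + (-20)·b = -0.09
  180·a + 360·b = +0.36
Eliminate b (×360 and ×(-20), subtract): 23400·a = -25.200 → a = ∂h/∂x = -0.001077
Back-substitute: b = ∂h/∂y = +0.001538.
Flow = −∇h = (+0.001077 east, -0.001538 north), which points southeast.

SE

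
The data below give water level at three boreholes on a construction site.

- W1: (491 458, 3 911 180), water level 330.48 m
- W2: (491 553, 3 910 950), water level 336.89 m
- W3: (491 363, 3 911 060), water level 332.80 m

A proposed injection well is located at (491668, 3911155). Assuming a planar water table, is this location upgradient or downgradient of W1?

With h = a·x + b·y + c and W1 as origin, the differences give:
  95·a + (-230)·b = +6.41
  (-95)·a + (-120)·b = +2.32
Eliminate b (×(-120) and ×(-230), subtract): -33250·a = -235.600 → a = ∂h/∂x = +0.007086
Back-substitute: b = ∂h/∂y = -0.02494.
Head at (491668, 3911155) = 330.48 + (+0.007086)·(210) + (-0.02494)·(-25) = 332.59 m.
That is higher than the 330.48 m at W1, so the point is upgradient.

upgradient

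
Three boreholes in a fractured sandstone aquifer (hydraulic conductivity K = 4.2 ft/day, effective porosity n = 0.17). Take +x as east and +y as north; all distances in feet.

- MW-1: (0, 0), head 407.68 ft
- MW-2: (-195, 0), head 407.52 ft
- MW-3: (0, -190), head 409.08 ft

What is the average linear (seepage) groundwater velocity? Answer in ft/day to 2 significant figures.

0.18 ft/day

∂h/∂x = (407.52 − 407.68) / (-195 − 0) = +0.0008205
∂h/∂y = (409.08 − 407.68) / (-190 − 0) = -0.007368
|∇h| = √(0.0008205² + -0.007368²) = 0.007414
Seepage velocity v = K·i/n = 4.2 × 0.007414 / 0.17 = 0.1832 ft/day.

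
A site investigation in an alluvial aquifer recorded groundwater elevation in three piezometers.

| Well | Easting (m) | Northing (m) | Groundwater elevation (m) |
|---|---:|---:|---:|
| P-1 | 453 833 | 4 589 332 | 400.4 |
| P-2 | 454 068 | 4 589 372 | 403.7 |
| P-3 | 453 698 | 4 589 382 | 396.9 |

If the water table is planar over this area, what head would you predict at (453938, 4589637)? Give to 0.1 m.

Taking P-1 as reference: P-2−P-1 = (235, 40, +3.3); P-3−P-1 = (-135, 50, -3.5).
Determinant of the coordinate differences = 235·50 − (-135)·40 = 17150.
∂h/∂x = [(+3.3)·50 − (-3.5)·40] / 17150 = +0.01778
∂h/∂y = [235·(-3.5) − (-135)·(+3.3)] / 17150 = -0.02198
h(453938, 4589637) = 400.4 + (+0.01778)·(105) + (-0.02198)·(305) = 400.4 +1.867 -6.705 = 395.563 m.

395.6 m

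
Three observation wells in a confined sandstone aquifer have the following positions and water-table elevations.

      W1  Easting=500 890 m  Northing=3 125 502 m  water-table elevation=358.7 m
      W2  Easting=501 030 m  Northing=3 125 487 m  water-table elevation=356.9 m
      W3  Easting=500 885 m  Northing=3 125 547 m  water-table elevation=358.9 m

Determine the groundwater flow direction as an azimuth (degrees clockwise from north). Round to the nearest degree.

104°

With h = a·x + b·y + c and W1 as origin, the differences give:
  140·a + (-15)·b = -1.8
  (-5)·a + 45·b = +0.2
Eliminate b (×45 and ×(-15), subtract): 6225·a = -78.00 → a = ∂h/∂x = -0.01253
Back-substitute: b = ∂h/∂y = +0.003052.
Flow direction (−∇h) has components (+0.01253 E, -0.003052 N).
Azimuth = atan2(E, N) = atan2(+0.01253, -0.003052) = 103.7° ≈ 104°.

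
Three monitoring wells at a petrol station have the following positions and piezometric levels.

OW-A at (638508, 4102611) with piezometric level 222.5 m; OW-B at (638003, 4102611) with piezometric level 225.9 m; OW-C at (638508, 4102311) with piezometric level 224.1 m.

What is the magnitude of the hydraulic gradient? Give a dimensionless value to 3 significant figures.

∂h/∂x = (225.9 − 222.5) / (638003 − 638508) = -0.006733
∂h/∂y = (224.1 − 222.5) / (4102311 − 4102611) = -0.005333
|∇h| = √(-0.006733² + -0.005333²) = 0.008589

0.00859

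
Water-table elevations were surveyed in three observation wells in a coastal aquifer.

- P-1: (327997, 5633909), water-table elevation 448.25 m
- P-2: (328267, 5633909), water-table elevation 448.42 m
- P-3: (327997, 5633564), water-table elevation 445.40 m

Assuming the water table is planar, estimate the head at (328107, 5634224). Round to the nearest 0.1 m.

450.9 m

∂h/∂x = (448.42 − 448.25) / (328267 − 327997) = +0.0006296
∂h/∂y = (445.40 − 448.25) / (5633564 − 5633909) = +0.008261
h(328107, 5634224) = 448.25 + (+0.0006296)·(110) + (+0.008261)·(315) = 448.25 +0.069 +2.602 = 450.921 m.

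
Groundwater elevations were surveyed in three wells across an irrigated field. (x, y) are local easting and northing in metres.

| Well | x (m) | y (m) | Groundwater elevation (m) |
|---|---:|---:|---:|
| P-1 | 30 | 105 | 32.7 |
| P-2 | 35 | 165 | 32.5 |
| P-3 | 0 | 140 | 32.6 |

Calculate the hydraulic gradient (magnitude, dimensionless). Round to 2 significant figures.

0.0033

Differences from P-1: to P-2 (Δx, Δy, Δh) = (5, 60, -0.2); to P-3 = (-30, 35, -0.1).
Determinant of the coordinate differences = 5·35 − (-30)·60 = 1975.
∂h/∂x = [(-0.2)·35 − (-0.1)·60] / 1975 = -0.0005063
∂h/∂y = [5·(-0.1) − (-30)·(-0.2)] / 1975 = -0.003291
|∇h| = √(-0.0005063² + -0.003291²) = 0.00333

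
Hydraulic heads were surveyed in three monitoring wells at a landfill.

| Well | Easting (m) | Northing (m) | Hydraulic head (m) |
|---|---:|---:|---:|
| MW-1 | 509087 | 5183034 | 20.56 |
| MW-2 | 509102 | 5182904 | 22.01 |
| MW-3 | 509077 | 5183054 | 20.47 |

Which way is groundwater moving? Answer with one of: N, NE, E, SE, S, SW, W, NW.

NE

With h = a·x + b·y + c and MW-1 as origin, the differences give:
  15·a + (-130)·b = +1.45
  (-10)·a + 20·b = -0.09
Eliminate b (×20 and ×(-130), subtract): -1000·a = 17.300 → a = ∂h/∂x = -0.01730
Back-substitute: b = ∂h/∂y = -0.01315.
Flow = −∇h = (+0.01730 east, +0.01315 north), which points northeast.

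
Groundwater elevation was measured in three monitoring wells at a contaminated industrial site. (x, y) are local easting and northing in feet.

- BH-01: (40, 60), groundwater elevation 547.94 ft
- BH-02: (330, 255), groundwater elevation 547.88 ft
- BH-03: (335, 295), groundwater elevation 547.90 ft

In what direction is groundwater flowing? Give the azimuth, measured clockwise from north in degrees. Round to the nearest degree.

134°

Taking BH-01 as reference: BH-02−BH-01 = (290, 195, -0.06); BH-03−BH-01 = (295, 235, -0.04).
Determinant of the coordinate differences = 290·235 − 295·195 = 10625.
∂h/∂x = [(-0.06)·235 − (-0.04)·195] / 10625 = -0.0005929
∂h/∂y = [290·(-0.04) − 295·(-0.06)] / 10625 = +0.0005741
Flow direction (−∇h) has components (+0.0005929 E, -0.0005741 N).
Azimuth = atan2(E, N) = atan2(+0.0005929, -0.0005741) = 134.1° ≈ 134°.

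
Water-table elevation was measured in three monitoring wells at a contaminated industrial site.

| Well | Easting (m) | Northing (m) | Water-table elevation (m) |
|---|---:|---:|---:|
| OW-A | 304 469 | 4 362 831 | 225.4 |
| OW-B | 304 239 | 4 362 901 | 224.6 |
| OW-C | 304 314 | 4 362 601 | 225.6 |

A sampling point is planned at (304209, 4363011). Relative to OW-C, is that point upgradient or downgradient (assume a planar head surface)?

downgradient

Differences from OW-A: to OW-B (Δx, Δy, Δh) = (-230, 70, -0.8); to OW-C = (-155, -230, +0.2).
Determinant of the coordinate differences = (-230)·(-230) − (-155)·70 = 63750.
∂h/∂x = [(-0.8)·(-230) − (+0.2)·70] / 63750 = +0.002667
∂h/∂y = [(-230)·(+0.2) − (-155)·(-0.8)] / 63750 = -0.002667
Head at (304209, 4363011) = 225.4 + (+0.002667)·(-260) + (-0.002667)·(180) = 224.23 m.
That is lower than the 225.6 m at OW-C, so the point is downgradient.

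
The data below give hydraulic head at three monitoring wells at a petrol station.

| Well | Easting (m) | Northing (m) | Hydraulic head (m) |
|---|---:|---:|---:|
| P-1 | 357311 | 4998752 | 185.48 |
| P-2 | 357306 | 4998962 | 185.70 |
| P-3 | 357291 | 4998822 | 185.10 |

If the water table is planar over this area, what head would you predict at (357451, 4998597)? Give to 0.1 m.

188.7 m

Differences from P-1: to P-2 (Δx, Δy, Δh) = (-5, 210, +0.22); to P-3 = (-20, 70, -0.38).
Determinant of the coordinate differences = (-5)·70 − (-20)·210 = 3850.
∂h/∂x = [(+0.22)·70 − (-0.38)·210] / 3850 = +0.02473
∂h/∂y = [(-5)·(-0.38) − (-20)·(+0.22)] / 3850 = +0.001636
h(357451, 4998597) = 185.48 + (+0.02473)·(140) + (+0.001636)·(-155) = 185.48 +3.462 -0.254 = 188.688 m.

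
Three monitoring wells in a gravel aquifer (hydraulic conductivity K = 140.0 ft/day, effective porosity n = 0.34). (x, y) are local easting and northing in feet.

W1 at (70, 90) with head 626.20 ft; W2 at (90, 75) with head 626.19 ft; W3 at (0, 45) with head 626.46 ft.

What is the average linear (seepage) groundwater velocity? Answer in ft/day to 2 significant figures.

1.3 ft/day

Three-point gradient (reference W1): Δ to W2 = (20, -15, -0.01), Δ to W3 = (-70, -45, +0.26).
∂h/∂x = -0.002231, ∂h/∂y = -0.002308 (det = -1950).
|∇h| = √(-0.002231² + -0.002308²) = 0.00321
Seepage velocity v = K·i/n = 140.0 × 0.00321 / 0.34 = 1.322 ft/day.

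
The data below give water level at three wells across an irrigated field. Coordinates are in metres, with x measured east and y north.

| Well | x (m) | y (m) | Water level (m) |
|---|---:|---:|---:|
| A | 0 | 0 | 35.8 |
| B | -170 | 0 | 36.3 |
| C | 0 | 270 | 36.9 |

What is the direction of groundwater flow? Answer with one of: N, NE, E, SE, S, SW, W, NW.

∂h/∂x = (36.3 − 35.8) / (-170 − 0) = -0.002941
∂h/∂y = (36.9 − 35.8) / (270 − 0) = +0.004074
Flow = −∇h = (+0.002941 east, -0.004074 north), which points southeast.

SE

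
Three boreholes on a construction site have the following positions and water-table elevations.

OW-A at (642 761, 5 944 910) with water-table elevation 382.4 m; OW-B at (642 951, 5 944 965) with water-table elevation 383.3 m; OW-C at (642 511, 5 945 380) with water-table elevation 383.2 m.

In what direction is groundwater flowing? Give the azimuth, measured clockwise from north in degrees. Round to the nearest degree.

With h = a·x + b·y + c and OW-A as origin, the differences give:
  190·a + 55·b = +0.9
  (-250)·a + 470·b = +0.8
Eliminate b (×470 and ×55, subtract): 103050·a = 379.00 → a = ∂h/∂x = +0.003678
Back-substitute: b = ∂h/∂y = +0.003658.
Flow direction (−∇h) has components (-0.003678 E, -0.003658 N).
Azimuth = atan2(E, N) = atan2(-0.003678, -0.003658) = 225.2° ≈ 225°.

225°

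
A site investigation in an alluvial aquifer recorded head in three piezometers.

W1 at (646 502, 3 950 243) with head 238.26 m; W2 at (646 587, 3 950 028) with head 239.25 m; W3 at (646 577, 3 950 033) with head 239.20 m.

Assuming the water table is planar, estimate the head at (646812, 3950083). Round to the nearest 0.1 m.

239.8 m

Taking W1 as reference: W2−W1 = (85, -215, +0.99); W3−W1 = (75, -210, +0.94).
Solve a·Δx + b·Δy = Δh: det = 85·(-210) − 75·(-215) = -1725.
∂h/∂x = [(+0.99)·(-210) − (+0.94)·(-215)] / -1725 = +0.003362
∂h/∂y = [85·(+0.94) − 75·(+0.99)] / -1725 = -0.003275
h(646812, 3950083) = 238.26 + (+0.003362)·(310) + (-0.003275)·(-160) = 238.26 +1.042 +0.524 = 239.826 m.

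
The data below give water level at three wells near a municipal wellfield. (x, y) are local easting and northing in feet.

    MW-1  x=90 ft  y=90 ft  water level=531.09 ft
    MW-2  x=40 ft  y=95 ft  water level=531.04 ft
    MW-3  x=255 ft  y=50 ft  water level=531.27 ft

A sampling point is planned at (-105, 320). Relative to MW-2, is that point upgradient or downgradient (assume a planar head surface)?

Differences from MW-1: to MW-2 (Δx, Δy, Δh) = (-50, 5, -0.05); to MW-3 = (165, -40, +0.18).
Solve a·Δx + b·Δy = Δh: det = (-50)·(-40) − 165·5 = 1175.
∂h/∂x = [(-0.05)·(-40) − (+0.18)·5] / 1175 = +0.0009362
∂h/∂y = [(-50)·(+0.18) − 165·(-0.05)] / 1175 = -0.0006383
Head at (-105, 320) = 531.09 + (+0.0009362)·(-195) + (-0.0006383)·(230) = 530.76 ft.
That is lower than the 531.04 ft at MW-2, so the point is downgradient.

downgradient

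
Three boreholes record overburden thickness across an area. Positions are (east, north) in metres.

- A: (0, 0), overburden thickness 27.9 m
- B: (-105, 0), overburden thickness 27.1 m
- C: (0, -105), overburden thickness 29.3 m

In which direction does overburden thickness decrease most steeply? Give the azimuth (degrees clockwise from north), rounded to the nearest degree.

∂d/∂x = (27.1 − 27.9) / (-105 − 0) = +0.007619
∂d/∂y = (29.3 − 27.9) / (-105 − 0) = -0.01333
Steepest decrease is along −∇f: components (-0.007619 E, +0.01333 N).
Azimuth = atan2(-0.007619, +0.01333) = 330.3° ≈ 330°.

330°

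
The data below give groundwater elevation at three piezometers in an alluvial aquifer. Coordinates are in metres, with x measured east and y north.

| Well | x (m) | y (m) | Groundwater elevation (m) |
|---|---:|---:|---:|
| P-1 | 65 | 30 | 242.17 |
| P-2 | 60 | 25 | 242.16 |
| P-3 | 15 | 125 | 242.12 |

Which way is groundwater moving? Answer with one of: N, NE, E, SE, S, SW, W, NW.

W

Differences from P-1: to P-2 (Δx, Δy, Δh) = (-5, -5, -0.01); to P-3 = (-50, 95, -0.05).
Solve a·Δx + b·Δy = Δh: det = (-5)·95 − (-50)·(-5) = -725.
∂h/∂x = [(-0.01)·95 − (-0.05)·(-5)] / -725 = +0.001655
∂h/∂y = [(-5)·(-0.05) − (-50)·(-0.01)] / -725 = +0.0003448
Flow = −∇h = (-0.001655 east, -0.0003448 north), which points west.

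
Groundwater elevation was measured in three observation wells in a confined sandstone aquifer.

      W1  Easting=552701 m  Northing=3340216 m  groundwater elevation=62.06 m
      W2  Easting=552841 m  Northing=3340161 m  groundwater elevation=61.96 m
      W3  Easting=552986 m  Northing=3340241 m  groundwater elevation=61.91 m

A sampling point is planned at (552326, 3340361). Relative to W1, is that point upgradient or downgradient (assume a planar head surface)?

Taking W1 as reference: W2−W1 = (140, -55, -0.10); W3−W1 = (285, 25, -0.15).
Determinant of the coordinate differences = 140·25 − 285·(-55) = 19175.
∂h/∂x = [(-0.10)·25 − (-0.15)·(-55)] / 19175 = -0.0005606
∂h/∂y = [140·(-0.15) − 285·(-0.10)] / 19175 = +0.0003911
Head at (552326, 3340361) = 62.06 + (-0.0005606)·(-375) + (+0.0003911)·(145) = 62.33 m.
That is higher than the 62.06 m at W1, so the point is upgradient.

upgradient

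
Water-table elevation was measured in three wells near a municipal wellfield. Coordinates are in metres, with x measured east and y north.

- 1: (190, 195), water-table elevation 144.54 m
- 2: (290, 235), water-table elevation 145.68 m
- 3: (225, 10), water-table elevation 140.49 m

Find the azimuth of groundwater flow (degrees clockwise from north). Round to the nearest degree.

186°

Taking 1 as reference: 2−1 = (100, 40, +1.14); 3−1 = (35, -185, -4.05).
Solve a·Δx + b·Δy = Δh: det = 100·(-185) − 35·40 = -19900.
∂h/∂x = [(+1.14)·(-185) − (-4.05)·40] / -19900 = +0.002457
∂h/∂y = [100·(-4.05) − 35·(+1.14)] / -19900 = +0.02236
Flow direction (−∇h) has components (-0.002457 E, -0.02236 N).
Azimuth = atan2(E, N) = atan2(-0.002457, -0.02236) = 186.3° ≈ 186°.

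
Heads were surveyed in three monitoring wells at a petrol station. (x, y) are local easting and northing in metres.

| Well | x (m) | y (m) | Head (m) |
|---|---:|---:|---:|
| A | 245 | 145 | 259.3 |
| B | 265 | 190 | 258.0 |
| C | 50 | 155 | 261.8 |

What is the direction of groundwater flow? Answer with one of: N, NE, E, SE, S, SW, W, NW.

NE

Three-point gradient (reference A): Δ to B = (20, 45, -1.3), Δ to C = (-195, 10, +2.5).
∂h/∂x = -0.01398, ∂h/∂y = -0.02267 (det = 8975).
Flow = −∇h = (+0.01398 east, +0.02267 north), which points northeast.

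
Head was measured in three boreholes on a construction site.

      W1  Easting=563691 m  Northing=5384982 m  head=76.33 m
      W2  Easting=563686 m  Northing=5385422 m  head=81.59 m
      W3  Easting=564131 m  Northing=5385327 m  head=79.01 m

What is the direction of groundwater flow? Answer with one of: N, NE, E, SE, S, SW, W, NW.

S

Taking W1 as reference: W2−W1 = (-5, 440, +5.26); W3−W1 = (440, 345, +2.68).
Solve a·Δx + b·Δy = Δh: det = (-5)·345 − 440·440 = -195325.
∂h/∂x = [(+5.26)·345 − (+2.68)·440] / -195325 = -0.003254
∂h/∂y = [(-5)·(+2.68) − 440·(+5.26)] / -195325 = +0.01192
Flow = −∇h = (+0.003254 east, -0.01192 north), which points south.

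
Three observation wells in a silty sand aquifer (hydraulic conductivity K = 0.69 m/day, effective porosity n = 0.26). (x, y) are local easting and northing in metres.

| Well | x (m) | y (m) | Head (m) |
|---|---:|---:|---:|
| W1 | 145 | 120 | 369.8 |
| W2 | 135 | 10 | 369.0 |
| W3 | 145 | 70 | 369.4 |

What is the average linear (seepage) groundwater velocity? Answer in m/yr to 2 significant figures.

11 m/yr

Taking W1 as reference: W2−W1 = (-10, -110, -0.8); W3−W1 = (0, -50, -0.4).
Solve a·Δx + b·Δy = Δh: det = (-10)·(-50) − 0·(-110) = 500.
∂h/∂x = [(-0.8)·(-50) − (-0.4)·(-110)] / 500 = -0.008000
∂h/∂y = [(-10)·(-0.4) − 0·(-0.8)] / 500 = +0.008000
|∇h| = √(-0.008000² + 0.008000²) = 0.01131
Seepage velocity v = K·i/n = 0.69 × 0.01131 / 0.26 = 0.03002 m/day = 10.96 m/yr.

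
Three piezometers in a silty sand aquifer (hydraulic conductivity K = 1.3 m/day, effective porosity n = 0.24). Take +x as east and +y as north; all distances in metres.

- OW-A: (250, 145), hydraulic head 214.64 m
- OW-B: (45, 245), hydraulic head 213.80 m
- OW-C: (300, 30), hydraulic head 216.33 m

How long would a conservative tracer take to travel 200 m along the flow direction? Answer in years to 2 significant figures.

6.0 years

Differences from OW-A: to OW-B (Δx, Δy, Δh) = (-205, 100, -0.84); to OW-C = (50, -115, +1.69).
Solve a·Δx + b·Δy = Δh: det = (-205)·(-115) − 50·100 = 18575.
∂h/∂x = [(-0.84)·(-115) − (+1.69)·100] / 18575 = -0.003898
∂h/∂y = [(-205)·(+1.69) − 50·(-0.84)] / 18575 = -0.01639
|∇h| = √(-0.003898² + -0.01639²) = 0.01685
Seepage velocity v = K·i/n = 1.3 × 0.01685 / 0.24 = 0.09127 m/day.
t = 200 / 0.09127 = 2191 days = 6 years.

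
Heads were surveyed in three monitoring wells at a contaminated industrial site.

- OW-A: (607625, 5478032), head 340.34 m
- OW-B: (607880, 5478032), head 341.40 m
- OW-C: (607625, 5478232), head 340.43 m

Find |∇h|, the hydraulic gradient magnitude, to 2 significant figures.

0.0042

∂h/∂x = (341.40 − 340.34) / (607880 − 607625) = +0.004157
∂h/∂y = (340.43 − 340.34) / (5478232 − 5478032) = +0.0004500
|∇h| = √(0.004157² + 0.0004500²) = 0.004181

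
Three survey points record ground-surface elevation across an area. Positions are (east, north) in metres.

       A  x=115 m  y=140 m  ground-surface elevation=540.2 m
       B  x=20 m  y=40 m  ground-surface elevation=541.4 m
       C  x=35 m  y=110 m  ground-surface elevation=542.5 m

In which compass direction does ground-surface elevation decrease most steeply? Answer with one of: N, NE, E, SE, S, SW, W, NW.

SE

With z = a·x + b·y + c and A as origin, the differences give:
  (-95)·a + (-100)·b = +1.2
  (-80)·a + (-30)·b = +2.3
Eliminate b (×(-30) and ×(-100), subtract): -5150·a = 194.00 → a = ∂z/∂x = -0.03767
Back-substitute: b = ∂z/∂y = +0.02379.
Steepest decrease is along −∇f = (+0.03767 E, -0.02379 N) → southeast.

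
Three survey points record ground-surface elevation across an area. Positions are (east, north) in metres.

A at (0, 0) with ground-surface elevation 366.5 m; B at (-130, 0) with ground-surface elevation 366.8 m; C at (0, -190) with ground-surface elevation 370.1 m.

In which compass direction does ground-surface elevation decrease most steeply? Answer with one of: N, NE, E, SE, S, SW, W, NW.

∂z/∂x = (366.8 − 366.5) / (-130 − 0) = -0.002308
∂z/∂y = (370.1 − 366.5) / (-190 − 0) = -0.01895
Steepest decrease is along −∇f = (+0.002308 E, +0.01895 N) → north.

N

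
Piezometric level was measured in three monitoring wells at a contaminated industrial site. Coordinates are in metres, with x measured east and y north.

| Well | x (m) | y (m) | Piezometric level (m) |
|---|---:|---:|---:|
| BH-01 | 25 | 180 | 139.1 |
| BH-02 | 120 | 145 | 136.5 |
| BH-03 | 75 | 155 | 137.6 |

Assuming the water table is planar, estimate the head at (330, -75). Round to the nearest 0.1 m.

Taking BH-01 as reference: BH-02−BH-01 = (95, -35, -2.6); BH-03−BH-01 = (50, -25, -1.5).
Determinant of the coordinate differences = 95·(-25) − 50·(-35) = -625.
∂h/∂x = [(-2.6)·(-25) − (-1.5)·(-35)] / -625 = -0.02000
∂h/∂y = [95·(-1.5) − 50·(-2.6)] / -625 = +0.02000
h(330, -75) = 139.1 + (-0.02000)·(305) + (+0.02000)·(-255) = 139.1 -6.100 -5.100 = 127.900 m.

127.9 m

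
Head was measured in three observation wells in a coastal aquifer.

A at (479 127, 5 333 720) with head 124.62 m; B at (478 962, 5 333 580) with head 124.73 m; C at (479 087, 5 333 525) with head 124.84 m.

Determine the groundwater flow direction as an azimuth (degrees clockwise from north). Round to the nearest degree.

Three-point gradient (reference A): Δ to B = (-165, -140, +0.11), Δ to C = (-40, -195, +0.22).
∂h/∂x = +0.0003518, ∂h/∂y = -0.001200 (det = 26575).
Flow direction (−∇h) has components (-0.0003518 E, +0.001200 N).
Azimuth = atan2(E, N) = atan2(-0.0003518, +0.001200) = 343.7° ≈ 344°.

344°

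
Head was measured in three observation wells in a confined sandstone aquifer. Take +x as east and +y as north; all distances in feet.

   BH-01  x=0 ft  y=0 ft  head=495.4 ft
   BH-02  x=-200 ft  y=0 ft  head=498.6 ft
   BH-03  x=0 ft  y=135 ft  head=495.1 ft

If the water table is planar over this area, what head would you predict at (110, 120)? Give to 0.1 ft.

∂h/∂x = (498.6 − 495.4) / (-200 − 0) = -0.01600
∂h/∂y = (495.1 − 495.4) / (135 − 0) = -0.002222
h(110, 120) = 495.4 + (-0.01600)·(110) + (-0.002222)·(120) = 495.4 -1.760 -0.267 = 493.373 ft.

493.4 ft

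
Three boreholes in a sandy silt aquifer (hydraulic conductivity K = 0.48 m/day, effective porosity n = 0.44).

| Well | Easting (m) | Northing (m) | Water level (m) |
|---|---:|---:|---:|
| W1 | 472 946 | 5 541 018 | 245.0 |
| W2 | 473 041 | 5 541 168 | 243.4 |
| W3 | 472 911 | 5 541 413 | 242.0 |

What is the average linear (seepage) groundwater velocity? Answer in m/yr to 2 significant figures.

With h = a·x + b·y + c and W1 as origin, the differences give:
  95·a + 150·b = -1.6
  (-35)·a + 395·b = -3.0
Eliminate b (×395 and ×150, subtract): 42775·a = -182.00 → a = ∂h/∂x = -0.004255
Back-substitute: b = ∂h/∂y = -0.007972.
|∇h| = √(-0.004255² + -0.007972²) = 0.009036
Seepage velocity v = K·i/n = 0.48 × 0.009036 / 0.44 = 0.009857 m/day = 3.6 m/yr.

3.6 m/yr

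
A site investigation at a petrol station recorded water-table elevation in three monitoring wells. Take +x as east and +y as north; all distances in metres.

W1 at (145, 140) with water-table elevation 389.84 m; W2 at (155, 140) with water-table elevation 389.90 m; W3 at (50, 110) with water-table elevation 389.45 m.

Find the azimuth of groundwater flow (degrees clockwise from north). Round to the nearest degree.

With h = a·x + b·y + c and W1 as origin, the differences give:
  10·a + 0·b = +0.06
  (-95)·a + (-30)·b = -0.39
Eliminate b (×(-30) and ×0, subtract): -300·a = -1.800 → a = ∂h/∂x = +0.006000
Back-substitute: b = ∂h/∂y = -0.006000.
Flow direction (−∇h) has components (-0.006000 E, +0.006000 N).
Azimuth = atan2(E, N) = atan2(-0.006000, +0.006000) = 315.0° ≈ 315°.

315°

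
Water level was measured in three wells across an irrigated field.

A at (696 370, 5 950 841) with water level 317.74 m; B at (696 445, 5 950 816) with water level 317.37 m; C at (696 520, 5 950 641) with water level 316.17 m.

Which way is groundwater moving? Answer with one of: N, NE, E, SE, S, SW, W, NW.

Differences from A: to B (Δx, Δy, Δh) = (75, -25, -0.37); to C = (150, -200, -1.57).
Determinant of the coordinate differences = 75·(-200) − 150·(-25) = -11250.
∂h/∂x = [(-0.37)·(-200) − (-1.57)·(-25)] / -11250 = -0.003089
∂h/∂y = [75·(-1.57) − 150·(-0.37)] / -11250 = +0.005533
Flow = −∇h = (+0.003089 east, -0.005533 north), which points southeast.

SE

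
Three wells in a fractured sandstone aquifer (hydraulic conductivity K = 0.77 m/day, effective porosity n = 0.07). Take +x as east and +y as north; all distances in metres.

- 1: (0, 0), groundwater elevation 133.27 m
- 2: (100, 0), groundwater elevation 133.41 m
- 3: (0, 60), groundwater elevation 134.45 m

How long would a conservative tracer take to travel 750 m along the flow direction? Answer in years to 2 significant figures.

∂h/∂x = (133.41 − 133.27) / (100 − 0) = +0.001400
∂h/∂y = (134.45 − 133.27) / (60 − 0) = +0.01967
|∇h| = √(0.001400² + 0.01967²) = 0.01972
Seepage velocity v = K·i/n = 0.77 × 0.01972 / 0.07 = 0.2169 m/day.
t = 750 / 0.2169 = 3458 days = 9.47 years.

9.5 years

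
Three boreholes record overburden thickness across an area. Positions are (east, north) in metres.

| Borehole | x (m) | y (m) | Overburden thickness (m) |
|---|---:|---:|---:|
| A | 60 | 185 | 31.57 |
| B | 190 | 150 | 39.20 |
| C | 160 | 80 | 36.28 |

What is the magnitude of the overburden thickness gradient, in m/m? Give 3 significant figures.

0.0644 m/m

Taking A as reference: B−A = (130, -35, +7.63); C−A = (100, -105, +4.71).
Determinant of the coordinate differences = 130·(-105) − 100·(-35) = -10150.
∂d/∂x = [(+7.63)·(-105) − (+4.71)·(-35)] / -10150 = +0.06269
∂d/∂y = [130·(+4.71) − 100·(+7.63)] / -10150 = +0.01485
|∇f| = √(0.06269² + 0.01485²) = 0.06442 m/m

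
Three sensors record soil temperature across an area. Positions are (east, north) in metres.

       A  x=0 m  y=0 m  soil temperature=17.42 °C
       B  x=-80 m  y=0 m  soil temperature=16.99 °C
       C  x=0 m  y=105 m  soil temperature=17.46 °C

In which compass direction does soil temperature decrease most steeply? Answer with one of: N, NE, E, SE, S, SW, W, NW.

W

∂T/∂x = (16.99 − 17.42) / (-80 − 0) = +0.005375
∂T/∂y = (17.46 − 17.42) / (105 − 0) = +0.0003810
Steepest decrease is along −∇f = (-0.005375 E, -0.0003810 N) → west.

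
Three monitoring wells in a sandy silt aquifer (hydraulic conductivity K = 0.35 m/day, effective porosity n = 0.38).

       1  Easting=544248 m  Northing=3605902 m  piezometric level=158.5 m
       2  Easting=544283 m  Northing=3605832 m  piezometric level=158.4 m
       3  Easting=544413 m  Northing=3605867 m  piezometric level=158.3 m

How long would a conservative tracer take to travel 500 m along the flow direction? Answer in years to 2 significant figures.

Taking 1 as reference: 2−1 = (35, -70, -0.1); 3−1 = (165, -35, -0.2).
Solve a·Δx + b·Δy = Δh: det = 35·(-35) − 165·(-70) = 10325.
∂h/∂x = [(-0.1)·(-35) − (-0.2)·(-70)] / 10325 = -0.001017
∂h/∂y = [35·(-0.2) − 165·(-0.1)] / 10325 = +0.0009201
|∇h| = √(-0.001017² + 0.0009201²) = 0.001371
Seepage velocity v = K·i/n = 0.35 × 0.001371 / 0.38 = 0.001263 m/day.
t = 500 / 0.001263 = 3.959e+05 days = 1.08e+03 years.

1100 years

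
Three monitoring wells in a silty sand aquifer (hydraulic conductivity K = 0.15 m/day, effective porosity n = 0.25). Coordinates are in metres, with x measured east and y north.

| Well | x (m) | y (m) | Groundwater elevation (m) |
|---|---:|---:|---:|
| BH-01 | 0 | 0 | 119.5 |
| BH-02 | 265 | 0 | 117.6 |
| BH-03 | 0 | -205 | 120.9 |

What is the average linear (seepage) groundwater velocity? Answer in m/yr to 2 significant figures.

∂h/∂x = (117.6 − 119.5) / (265 − 0) = -0.007170
∂h/∂y = (120.9 − 119.5) / (-205 − 0) = -0.006829
|∇h| = √(-0.007170² + -0.006829²) = 0.009902
Seepage velocity v = K·i/n = 0.15 × 0.009902 / 0.25 = 0.005941 m/day = 2.17 m/yr.

2.2 m/yr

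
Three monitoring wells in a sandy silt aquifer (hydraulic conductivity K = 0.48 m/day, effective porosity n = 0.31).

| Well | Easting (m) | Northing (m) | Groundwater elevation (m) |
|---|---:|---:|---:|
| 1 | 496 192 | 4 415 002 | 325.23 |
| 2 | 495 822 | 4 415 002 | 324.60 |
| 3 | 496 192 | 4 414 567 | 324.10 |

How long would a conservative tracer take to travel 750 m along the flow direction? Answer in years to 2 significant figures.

430 years

∂h/∂x = (324.60 − 325.23) / (495822 − 496192) = +0.001703
∂h/∂y = (324.10 − 325.23) / (4414567 − 4415002) = +0.002598
|∇h| = √(0.001703² + 0.002598²) = 0.003106
Seepage velocity v = K·i/n = 0.48 × 0.003106 / 0.31 = 0.004809 m/day.
t = 750 / 0.004809 = 1.56e+05 days = 427 years.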